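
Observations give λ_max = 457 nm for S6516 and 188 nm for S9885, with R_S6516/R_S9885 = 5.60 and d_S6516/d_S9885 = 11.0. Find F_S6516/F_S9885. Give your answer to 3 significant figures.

Wien's law: T_S6516/T_S9885 = λ_S9885/λ_S6516 = 188/457 = 0.4114.
L_S6516/L_S9885 = (R_S6516/R_S9885)²(T_S6516/T_S9885)⁴ = (5.60)²(0.4114)⁴ = 0.8981.
F_S6516/F_S9885 = (L_S6516/L_S9885)/(d_S6516/d_S9885)² = 0.8981/(11.0)² = 0.007423.

0.00742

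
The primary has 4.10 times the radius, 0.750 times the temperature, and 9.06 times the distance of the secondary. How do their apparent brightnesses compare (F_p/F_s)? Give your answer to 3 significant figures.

0.0648

L_p/L_s = (R_p/R_s)²(T_p/T_s)⁴ = (4.10)² × (0.750)⁴ = 5.319.
F_p/F_s = (L_p/L_s)/(d_p/d_s)² = 5.319 / (9.06)² = 0.06480.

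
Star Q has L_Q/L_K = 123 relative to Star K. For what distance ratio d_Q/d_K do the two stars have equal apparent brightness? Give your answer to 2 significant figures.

Equal flux requires L_Q/d_Q² = L_K/d_K², so d_Q/d_K = √(L_Q/L_K)
= √(123) = 11.09.

11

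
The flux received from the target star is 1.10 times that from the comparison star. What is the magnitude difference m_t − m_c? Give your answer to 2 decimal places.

-0.10

m_t − m_c = −2.5 log₁₀(F_t/F_c) = −2.5 log₁₀(1.10) = −2.5 × (0.041) = -0.103.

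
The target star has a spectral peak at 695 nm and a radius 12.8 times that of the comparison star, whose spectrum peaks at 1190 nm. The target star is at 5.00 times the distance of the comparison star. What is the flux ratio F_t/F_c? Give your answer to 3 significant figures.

56.3

Wien's law: T_t/T_c = λ_c/λ_t = 1190/695 = 1.712.
L_t/L_c = (R_t/R_c)²(T_t/T_c)⁴ = (12.8)²(1.712)⁴ = 1408.
F_t/F_c = (L_t/L_c)/(d_t/d_c)² = 1408/(5.00)² = 56.33.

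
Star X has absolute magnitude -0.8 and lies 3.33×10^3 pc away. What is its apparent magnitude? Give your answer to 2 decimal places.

11.81

m = M + 5 log₁₀(d/10 pc) = -0.8 + 5 log₁₀(3.33×10^3/10)
  = -0.8 + 5 × 2.522 = -0.8 + 12.61 = 11.81.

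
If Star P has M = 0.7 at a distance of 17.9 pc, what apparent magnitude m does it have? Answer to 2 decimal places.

1.96

m = M + 5 log₁₀(d/10 pc) = 0.7 + 5 log₁₀(17.9/10)
  = 0.7 + 5 × 0.253 = 0.7 + 1.26 = 1.96.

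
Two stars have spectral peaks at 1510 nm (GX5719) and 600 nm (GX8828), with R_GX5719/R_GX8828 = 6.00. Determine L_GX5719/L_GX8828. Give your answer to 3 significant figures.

Wien's law gives T ∝ 1/λ_max, so T_GX5719/T_GX8828 = λ_GX8828/λ_GX5719 = 600/1510 = 0.3974.
Then L ∝ R²T⁴ gives L_GX5719/L_GX8828 = (6.00)² × (0.3974)⁴ = 36.00 × 0.02493 = 0.8974.

0.897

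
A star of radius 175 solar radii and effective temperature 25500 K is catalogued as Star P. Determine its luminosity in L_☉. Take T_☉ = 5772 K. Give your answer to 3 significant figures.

L/L_☉ = (R/R_☉)² (T/T_☉)⁴ = (175)² × (25500/5772)⁴
       = 3.062×10^4 × (4.418)⁴ = 3.062×10^4 × 380.9 = 1.167×10^7.

1.17×10^7 L_☉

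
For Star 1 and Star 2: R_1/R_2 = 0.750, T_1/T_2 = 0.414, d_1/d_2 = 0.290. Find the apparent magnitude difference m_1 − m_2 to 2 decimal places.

L_1/L_2 = (0.750)²(0.414)⁴ = 0.01652.
F_1/F_2 = (L_1/L_2)/(d_1/d_2)² = 0.01652/0.08410 = 0.1965.
m_1 − m_2 = −2.5 log₁₀(0.1965) = 1.77.

1.77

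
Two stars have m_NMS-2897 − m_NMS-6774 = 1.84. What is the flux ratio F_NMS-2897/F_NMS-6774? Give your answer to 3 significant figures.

0.184

F_NMS-2897/F_NMS-6774 = 10^(−(m_NMS-2897 − m_NMS-6774)/2.5) = 10^(-1.84/2.5) = 10^-0.736 = 0.1837.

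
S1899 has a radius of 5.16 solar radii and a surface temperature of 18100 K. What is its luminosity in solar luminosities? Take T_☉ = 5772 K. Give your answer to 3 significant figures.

L/L_☉ = (R/R_☉)² (T/T_☉)⁴ = (5.16)² × (18100/5772)⁴
       = 26.63 × (3.136)⁴ = 26.63 × 96.70 = 2575.

2.57×10^3 solar luminosities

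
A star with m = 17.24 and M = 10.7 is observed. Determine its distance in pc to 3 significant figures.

203 pc

m − M = 5 log₁₀(d/10 pc)
17.24 − (10.7) = 6.54 = 5 log₁₀(d/10)
d = 10 × 10^(6.54/5) = 10 × 10^1.308 = 203.2 pc.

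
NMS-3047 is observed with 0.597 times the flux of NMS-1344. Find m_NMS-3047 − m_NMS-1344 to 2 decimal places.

m_NMS-3047 − m_NMS-1344 = −2.5 log₁₀(F_NMS-3047/F_NMS-1344) = −2.5 log₁₀(0.597) = −2.5 × (-0.224) = 0.560.

0.56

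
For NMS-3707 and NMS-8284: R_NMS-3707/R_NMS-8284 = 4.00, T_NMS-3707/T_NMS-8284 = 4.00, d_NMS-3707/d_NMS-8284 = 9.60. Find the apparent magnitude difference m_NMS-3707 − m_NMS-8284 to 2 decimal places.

-4.12

L_NMS-3707/L_NMS-8284 = (4.00)²(4.00)⁴ = 4096.
F_NMS-3707/F_NMS-8284 = (L_NMS-3707/L_NMS-8284)/(d_NMS-3707/d_NMS-8284)² = 4096/92.16 = 44.44.
m_NMS-3707 − m_NMS-8284 = −2.5 log₁₀(44.44) = -4.12.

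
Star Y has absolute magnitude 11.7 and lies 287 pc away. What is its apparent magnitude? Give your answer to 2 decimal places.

m = M + 5 log₁₀(d/10 pc) = 11.7 + 5 log₁₀(287/10)
  = 11.7 + 5 × 1.458 = 11.7 + 7.29 = 18.99.

18.99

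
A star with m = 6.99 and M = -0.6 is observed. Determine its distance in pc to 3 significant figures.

330 pc

m − M = 5 log₁₀(d/10 pc)
6.99 − (-0.6) = 7.59 = 5 log₁₀(d/10)
d = 10 × 10^(7.59/5) = 10 × 10^1.518 = 329.6 pc.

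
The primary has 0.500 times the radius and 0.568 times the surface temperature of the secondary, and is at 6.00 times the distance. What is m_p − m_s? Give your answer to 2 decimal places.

L_p/L_s = (0.500)²(0.568)⁴ = 0.02602.
F_p/F_s = (L_p/L_s)/(d_p/d_s)² = 0.02602/36.00 = 7.228×10^-4.
m_p − m_s = −2.5 log₁₀(7.228×10^-4) = 7.85.

7.85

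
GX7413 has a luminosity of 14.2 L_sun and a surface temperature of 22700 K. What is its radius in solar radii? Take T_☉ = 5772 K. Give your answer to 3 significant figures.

0.244 solar radii

R/R_☉ = √(L/L_☉) / (T/T_☉)² = √(14.2) / (3.933)²
       = 3.768 / 15.47 = 0.2436.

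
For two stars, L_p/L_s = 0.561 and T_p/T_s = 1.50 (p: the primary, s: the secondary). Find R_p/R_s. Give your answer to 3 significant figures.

L ∝ R²T⁴ gives R ∝ √L / T², so
R_p/R_s = √(0.561) / (1.50)² = 0.7490 / 2.250 = 0.3329.

0.333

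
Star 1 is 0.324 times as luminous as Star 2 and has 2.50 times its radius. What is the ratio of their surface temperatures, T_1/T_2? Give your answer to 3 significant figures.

L ∝ R²T⁴ gives T ∝ (L/R²)^(1/4), so
T_1/T_2 = (0.324 / 2.50²)^(1/4) = (0.05184)^(1/4) = 0.4772.

0.477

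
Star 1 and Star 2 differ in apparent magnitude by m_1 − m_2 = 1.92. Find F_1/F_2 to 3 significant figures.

F_1/F_2 = 10^(−(m_1 − m_2)/2.5) = 10^(-1.92/2.5) = 10^-0.768 = 0.1706.

0.171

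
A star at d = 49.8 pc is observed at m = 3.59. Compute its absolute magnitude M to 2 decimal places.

M = m − 5 log₁₀(d/10 pc) = 3.59 − 5 log₁₀(49.8/10)
  = 3.59 − 5 × 0.697 = 3.59 − 3.49 = 0.10.

0.10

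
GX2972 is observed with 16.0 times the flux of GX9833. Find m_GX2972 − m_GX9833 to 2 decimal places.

-3.01

m_GX2972 − m_GX9833 = −2.5 log₁₀(F_GX2972/F_GX9833) = −2.5 log₁₀(16.0) = −2.5 × (1.204) = -3.010.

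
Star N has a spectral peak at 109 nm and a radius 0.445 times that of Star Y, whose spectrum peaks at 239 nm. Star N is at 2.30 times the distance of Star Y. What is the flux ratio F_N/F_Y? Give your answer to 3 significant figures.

Wien's law: T_N/T_Y = λ_Y/λ_N = 239/109 = 2.193.
L_N/L_Y = (R_N/R_Y)²(T_N/T_Y)⁴ = (0.445)²(2.193)⁴ = 4.577.
F_N/F_Y = (L_N/L_Y)/(d_N/d_Y)² = 4.577/(2.30)² = 0.8653.

0.865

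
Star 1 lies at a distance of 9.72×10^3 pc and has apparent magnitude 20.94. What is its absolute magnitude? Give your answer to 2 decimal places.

M = m − 5 log₁₀(d/10 pc) = 20.94 − 5 log₁₀(9.72×10^3/10)
  = 20.94 − 5 × 2.988 = 20.94 − 14.94 = 6.00.

6.00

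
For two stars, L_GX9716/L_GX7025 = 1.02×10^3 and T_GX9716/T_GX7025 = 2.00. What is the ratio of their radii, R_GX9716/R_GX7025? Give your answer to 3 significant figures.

L ∝ R²T⁴ gives R ∝ √L / T², so
R_GX9716/R_GX7025 = √(1.02×10^3) / (2.00)² = 31.94 / 4.000 = 7.984.

7.98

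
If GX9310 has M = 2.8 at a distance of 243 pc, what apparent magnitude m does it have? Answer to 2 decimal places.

m = M + 5 log₁₀(d/10 pc) = 2.8 + 5 log₁₀(243/10)
  = 2.8 + 5 × 1.386 = 2.8 + 6.93 = 9.73.

9.73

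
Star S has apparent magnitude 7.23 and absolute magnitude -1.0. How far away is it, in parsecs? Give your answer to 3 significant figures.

443 pc

m − M = 5 log₁₀(d/10 pc)
7.23 − (-1.0) = 8.23 = 5 log₁₀(d/10)
d = 10 × 10^(8.23/5) = 10 × 10^1.646 = 442.6 pc.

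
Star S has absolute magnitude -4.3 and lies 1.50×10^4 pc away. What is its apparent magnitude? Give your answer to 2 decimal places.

m = M + 5 log₁₀(d/10 pc) = -4.3 + 5 log₁₀(1.50×10^4/10)
  = -4.3 + 5 × 3.176 = -4.3 + 15.88 = 11.58.

11.58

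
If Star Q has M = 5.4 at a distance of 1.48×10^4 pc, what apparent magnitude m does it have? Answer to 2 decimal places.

21.25

m = M + 5 log₁₀(d/10 pc) = 5.4 + 5 log₁₀(1.48×10^4/10)
  = 5.4 + 5 × 3.170 = 5.4 + 15.85 = 21.25.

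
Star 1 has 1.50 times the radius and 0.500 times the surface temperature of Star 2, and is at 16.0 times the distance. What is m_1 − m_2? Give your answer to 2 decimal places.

8.15

L_1/L_2 = (1.50)²(0.500)⁴ = 0.1406.
F_1/F_2 = (L_1/L_2)/(d_1/d_2)² = 0.1406/256.0 = 5.493×10^-4.
m_1 − m_2 = −2.5 log₁₀(5.493×10^-4) = 8.15.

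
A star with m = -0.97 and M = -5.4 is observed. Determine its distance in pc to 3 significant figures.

m − M = 5 log₁₀(d/10 pc)
-0.97 − (-5.4) = 4.43 = 5 log₁₀(d/10)
d = 10 × 10^(4.43/5) = 10 × 10^0.886 = 76.91 pc.

76.9 pc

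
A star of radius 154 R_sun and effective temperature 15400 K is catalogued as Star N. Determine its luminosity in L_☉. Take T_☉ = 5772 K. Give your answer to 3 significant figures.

L/L_☉ = (R/R_☉)² (T/T_☉)⁴ = (154)² × (15400/5772)⁴
       = 2.372×10^4 × (2.668)⁴ = 2.372×10^4 × 50.67 = 1.202×10^6.

1.20×10^6 L_☉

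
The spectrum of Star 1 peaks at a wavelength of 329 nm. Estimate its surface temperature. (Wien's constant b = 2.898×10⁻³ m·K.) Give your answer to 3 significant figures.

T = b/λ_max = 2.898×10⁻³ / (329×10⁻⁹) = 8809 K.

8.81×10^3 K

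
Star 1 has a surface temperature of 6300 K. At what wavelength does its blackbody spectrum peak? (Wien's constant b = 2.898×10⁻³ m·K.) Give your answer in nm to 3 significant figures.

λ_max = b/T = 2.898×10⁻³ / 6300 = 4.60×10^-7 m = 460.0 nm.

460 nm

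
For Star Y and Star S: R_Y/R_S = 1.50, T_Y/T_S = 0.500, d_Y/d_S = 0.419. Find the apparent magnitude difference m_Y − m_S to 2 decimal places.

L_Y/L_S = (1.50)²(0.500)⁴ = 0.1406.
F_Y/F_S = (L_Y/L_S)/(d_Y/d_S)² = 0.1406/0.1756 = 0.8010.
m_Y − m_S = −2.5 log₁₀(0.8010) = 0.24.

0.24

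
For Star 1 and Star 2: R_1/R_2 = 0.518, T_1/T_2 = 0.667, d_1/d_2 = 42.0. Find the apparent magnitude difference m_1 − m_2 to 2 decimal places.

11.30

L_1/L_2 = (0.518)²(0.667)⁴ = 0.05311.
F_1/F_2 = (L_1/L_2)/(d_1/d_2)² = 0.05311/1764 = 3.011×10^-5.
m_1 − m_2 = −2.5 log₁₀(3.011×10^-5) = 11.30.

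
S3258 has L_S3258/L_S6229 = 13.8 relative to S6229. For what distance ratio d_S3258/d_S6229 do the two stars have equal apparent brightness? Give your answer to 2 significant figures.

Equal flux requires L_S3258/d_S3258² = L_S6229/d_S6229², so d_S3258/d_S6229 = √(L_S3258/L_S6229)
= √(13.8) = 3.715.

3.7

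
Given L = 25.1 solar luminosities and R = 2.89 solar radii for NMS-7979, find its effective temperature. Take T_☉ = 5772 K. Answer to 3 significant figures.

T/T_☉ = (L/L_☉)^(1/4) / (R/R_☉)^(1/2)
T = 5772 × (25.1)^(1/4) / √(2.89) = 5772 × 2.238 / 1.700 = 7600 K.

7.60×10^3 K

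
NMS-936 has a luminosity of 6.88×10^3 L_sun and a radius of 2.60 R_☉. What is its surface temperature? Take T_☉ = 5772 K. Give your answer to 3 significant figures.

T/T_☉ = (L/L_☉)^(1/4) / (R/R_☉)^(1/2)
T = 5772 × (6.88×10^3)^(1/4) / √(2.60) = 5772 × 9.107 / 1.612 = 3.260×10^4 K.

3.26×10^4 K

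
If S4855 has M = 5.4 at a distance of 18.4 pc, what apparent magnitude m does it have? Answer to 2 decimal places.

m = M + 5 log₁₀(d/10 pc) = 5.4 + 5 log₁₀(18.4/10)
  = 5.4 + 5 × 0.265 = 5.4 + 1.32 = 6.72.

6.72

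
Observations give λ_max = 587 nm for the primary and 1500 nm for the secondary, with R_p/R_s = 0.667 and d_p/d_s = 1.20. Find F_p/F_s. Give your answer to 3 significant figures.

13.2

Wien's law: T_p/T_s = λ_s/λ_p = 1500/587 = 2.555.
L_p/L_s = (R_p/R_s)²(T_p/T_s)⁴ = (0.667)²(2.555)⁴ = 18.97.
F_p/F_s = (L_p/L_s)/(d_p/d_s)² = 18.97/(1.20)² = 13.17.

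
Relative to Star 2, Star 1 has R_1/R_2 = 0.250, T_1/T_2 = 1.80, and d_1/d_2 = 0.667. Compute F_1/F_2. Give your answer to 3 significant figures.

L_1/L_2 = (R_1/R_2)²(T_1/T_2)⁴ = (0.250)² × (1.80)⁴ = 0.6561.
F_1/F_2 = (L_1/L_2)/(d_1/d_2)² = 0.6561 / (0.667)² = 1.475.

1.47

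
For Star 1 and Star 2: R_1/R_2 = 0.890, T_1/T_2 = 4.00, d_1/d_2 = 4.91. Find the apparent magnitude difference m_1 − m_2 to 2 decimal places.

L_1/L_2 = (0.890)²(4.00)⁴ = 202.8.
F_1/F_2 = (L_1/L_2)/(d_1/d_2)² = 202.8/24.11 = 8.411.
m_1 − m_2 = −2.5 log₁₀(8.411) = -2.31.

-2.31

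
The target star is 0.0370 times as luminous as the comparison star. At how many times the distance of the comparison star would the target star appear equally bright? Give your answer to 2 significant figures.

Equal flux requires L_t/d_t² = L_c/d_c², so d_t/d_c = √(L_t/L_c)
= √(0.0370) = 0.1924.

0.19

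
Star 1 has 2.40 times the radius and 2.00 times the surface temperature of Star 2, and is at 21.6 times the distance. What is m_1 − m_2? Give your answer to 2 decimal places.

1.76

L_1/L_2 = (2.40)²(2.00)⁴ = 92.16.
F_1/F_2 = (L_1/L_2)/(d_1/d_2)² = 92.16/466.6 = 0.1975.
m_1 − m_2 = −2.5 log₁₀(0.1975) = 1.76.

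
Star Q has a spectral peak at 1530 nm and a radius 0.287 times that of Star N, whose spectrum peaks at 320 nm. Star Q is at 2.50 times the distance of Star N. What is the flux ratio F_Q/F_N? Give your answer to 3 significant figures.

2.52×10^-5

Wien's law: T_Q/T_N = λ_N/λ_Q = 320/1530 = 0.2092.
L_Q/L_N = (R_Q/R_N)²(T_Q/T_N)⁴ = (0.287)²(0.2092)⁴ = 1.576×10^-4.
F_Q/F_N = (L_Q/L_N)/(d_Q/d_N)² = 1.576×10^-4/(2.50)² = 2.522×10^-5.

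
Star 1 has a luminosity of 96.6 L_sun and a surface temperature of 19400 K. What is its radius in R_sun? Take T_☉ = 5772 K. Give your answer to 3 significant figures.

0.870 R_sun

R/R_☉ = √(L/L_☉) / (T/T_☉)² = √(96.6) / (3.361)²
       = 9.829 / 11.30 = 0.8700.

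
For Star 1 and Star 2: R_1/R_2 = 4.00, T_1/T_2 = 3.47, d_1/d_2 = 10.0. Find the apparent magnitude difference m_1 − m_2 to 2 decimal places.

L_1/L_2 = (4.00)²(3.47)⁴ = 2320.
F_1/F_2 = (L_1/L_2)/(d_1/d_2)² = 2320/100.0 = 23.20.
m_1 − m_2 = −2.5 log₁₀(23.20) = -3.41.

-3.41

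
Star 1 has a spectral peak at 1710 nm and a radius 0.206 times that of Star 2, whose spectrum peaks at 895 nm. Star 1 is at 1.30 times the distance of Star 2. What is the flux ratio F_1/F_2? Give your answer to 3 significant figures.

0.00188

Wien's law: T_1/T_2 = λ_2/λ_1 = 895/1710 = 0.5234.
L_1/L_2 = (R_1/R_2)²(T_1/T_2)⁴ = (0.206)²(0.5234)⁴ = 0.003185.
F_1/F_2 = (L_1/L_2)/(d_1/d_2)² = 0.003185/(1.30)² = 0.001884.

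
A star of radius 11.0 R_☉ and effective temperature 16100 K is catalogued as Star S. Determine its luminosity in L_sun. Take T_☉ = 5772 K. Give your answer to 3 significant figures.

7.32×10^3 L_sun

L/L_☉ = (R/R_☉)² (T/T_☉)⁴ = (11.0)² × (16100/5772)⁴
       = 121.0 × (2.789)⁴ = 121.0 × 60.53 = 7325.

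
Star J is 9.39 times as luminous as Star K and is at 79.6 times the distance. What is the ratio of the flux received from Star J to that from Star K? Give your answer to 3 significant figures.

0.00148

F = L/(4πd²), so F_J/F_K = (L_J/L_K) / (d_J/d_K)²
= 9.39 / (79.6)² = 9.39 / 6336 = 0.001482.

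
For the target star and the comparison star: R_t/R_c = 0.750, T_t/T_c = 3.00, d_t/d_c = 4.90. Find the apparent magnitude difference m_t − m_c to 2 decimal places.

-0.70

L_t/L_c = (0.750)²(3.00)⁴ = 45.56.
F_t/F_c = (L_t/L_c)/(d_t/d_c)² = 45.56/24.01 = 1.898.
m_t − m_c = −2.5 log₁₀(1.898) = -0.70.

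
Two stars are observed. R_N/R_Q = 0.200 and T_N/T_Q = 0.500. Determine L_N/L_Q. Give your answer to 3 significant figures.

0.00250

From the Stefan–Boltzmann law, L ∝ R²T⁴, so
L_N/L_Q = (R_N/R_Q)² (T_N/T_Q)⁴ = (0.200)² × (0.500)⁴ = 0.04000 × 0.06250 = 0.002500.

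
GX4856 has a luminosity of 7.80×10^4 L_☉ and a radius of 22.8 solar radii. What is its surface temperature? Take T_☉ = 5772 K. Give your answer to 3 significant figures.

2.02×10^4 K

T/T_☉ = (L/L_☉)^(1/4) / (R/R_☉)^(1/2)
T = 5772 × (7.80×10^4)^(1/4) / √(22.8) = 5772 × 16.71 / 4.775 = 2.020×10^4 K.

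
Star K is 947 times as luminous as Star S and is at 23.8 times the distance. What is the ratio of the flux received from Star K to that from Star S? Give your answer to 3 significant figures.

1.67

F = L/(4πd²), so F_K/F_S = (L_K/L_S) / (d_K/d_S)²
= 947 / (23.8)² = 947 / 566.4 = 1.672.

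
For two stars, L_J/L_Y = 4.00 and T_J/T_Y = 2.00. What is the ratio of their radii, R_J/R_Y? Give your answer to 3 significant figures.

0.500

L ∝ R²T⁴ gives R ∝ √L / T², so
R_J/R_Y = √(4.00) / (2.00)² = 2.000 / 4.000 = 0.5000.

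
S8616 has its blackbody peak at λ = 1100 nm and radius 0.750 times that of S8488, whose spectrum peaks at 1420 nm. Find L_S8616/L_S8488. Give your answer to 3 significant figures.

Wien's law gives T ∝ 1/λ_max, so T_S8616/T_S8488 = λ_S8488/λ_S8616 = 1420/1100 = 1.291.
Then L ∝ R²T⁴ gives L_S8616/L_S8488 = (0.750)² × (1.291)⁴ = 0.5625 × 2.777 = 1.562.

1.56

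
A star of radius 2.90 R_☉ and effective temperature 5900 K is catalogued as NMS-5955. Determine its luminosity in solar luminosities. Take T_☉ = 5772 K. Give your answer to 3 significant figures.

9.18 solar luminosities

L/L_☉ = (R/R_☉)² (T/T_☉)⁴ = (2.90)² × (5900/5772)⁴
       = 8.410 × (1.022)⁴ = 8.410 × 1.092 = 9.181.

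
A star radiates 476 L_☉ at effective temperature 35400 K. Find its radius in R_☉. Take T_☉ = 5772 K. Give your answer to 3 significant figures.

R/R_☉ = √(L/L_☉) / (T/T_☉)² = √(476) / (6.133)²
       = 21.82 / 37.61 = 0.5800.

0.580 R_☉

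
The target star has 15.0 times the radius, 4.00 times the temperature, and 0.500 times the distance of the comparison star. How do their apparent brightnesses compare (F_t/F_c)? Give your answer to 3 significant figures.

L_t/L_c = (R_t/R_c)²(T_t/T_c)⁴ = (15.0)² × (4.00)⁴ = 5.760×10^4.
F_t/F_c = (L_t/L_c)/(d_t/d_c)² = 5.760×10^4 / (0.500)² = 2.304×10^5.

2.30×10^5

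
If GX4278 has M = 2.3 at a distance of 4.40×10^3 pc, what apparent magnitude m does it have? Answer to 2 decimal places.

15.52

m = M + 5 log₁₀(d/10 pc) = 2.3 + 5 log₁₀(4.40×10^3/10)
  = 2.3 + 5 × 2.643 = 2.3 + 13.22 = 15.52.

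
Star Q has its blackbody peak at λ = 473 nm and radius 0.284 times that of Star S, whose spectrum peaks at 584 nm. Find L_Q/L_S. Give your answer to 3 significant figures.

0.187

Wien's law gives T ∝ 1/λ_max, so T_Q/T_S = λ_S/λ_Q = 584/473 = 1.235.
Then L ∝ R²T⁴ gives L_Q/L_S = (0.284)² × (1.235)⁴ = 0.08066 × 2.324 = 0.1874.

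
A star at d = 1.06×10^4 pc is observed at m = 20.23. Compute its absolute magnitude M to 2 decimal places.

5.10

M = m − 5 log₁₀(d/10 pc) = 20.23 − 5 log₁₀(1.06×10^4/10)
  = 20.23 − 5 × 3.025 = 20.23 − 15.13 = 5.10.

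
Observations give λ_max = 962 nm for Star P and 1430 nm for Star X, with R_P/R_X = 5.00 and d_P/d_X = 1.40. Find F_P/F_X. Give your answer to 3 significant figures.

62.3

Wien's law: T_P/T_X = λ_X/λ_P = 1430/962 = 1.486.
L_P/L_X = (R_P/R_X)²(T_P/T_X)⁴ = (5.00)²(1.486)⁴ = 122.1.
F_P/F_X = (L_P/L_X)/(d_P/d_X)² = 122.1/(1.40)² = 62.28.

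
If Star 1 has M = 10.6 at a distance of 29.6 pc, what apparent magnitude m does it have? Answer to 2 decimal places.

12.96

m = M + 5 log₁₀(d/10 pc) = 10.6 + 5 log₁₀(29.6/10)
  = 10.6 + 5 × 0.471 = 10.6 + 2.36 = 12.96.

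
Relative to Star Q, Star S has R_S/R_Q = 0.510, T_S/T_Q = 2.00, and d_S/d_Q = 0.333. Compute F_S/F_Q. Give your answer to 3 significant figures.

L_S/L_Q = (R_S/R_Q)²(T_S/T_Q)⁴ = (0.510)² × (2.00)⁴ = 4.162.
F_S/F_Q = (L_S/L_Q)/(d_S/d_Q)² = 4.162 / (0.333)² = 37.53.

37.5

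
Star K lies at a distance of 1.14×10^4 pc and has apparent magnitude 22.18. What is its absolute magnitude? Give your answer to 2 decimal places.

6.90

M = m − 5 log₁₀(d/10 pc) = 22.18 − 5 log₁₀(1.14×10^4/10)
  = 22.18 − 5 × 3.057 = 22.18 − 15.28 = 6.90.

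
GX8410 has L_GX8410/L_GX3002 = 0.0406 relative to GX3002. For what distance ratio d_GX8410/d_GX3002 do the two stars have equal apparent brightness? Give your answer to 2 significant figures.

0.20

Equal flux requires L_GX8410/d_GX8410² = L_GX3002/d_GX3002², so d_GX8410/d_GX3002 = √(L_GX8410/L_GX3002)
= √(0.0406) = 0.2015.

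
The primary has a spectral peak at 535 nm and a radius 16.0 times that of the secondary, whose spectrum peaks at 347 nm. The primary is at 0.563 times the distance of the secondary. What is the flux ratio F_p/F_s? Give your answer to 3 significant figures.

Wien's law: T_p/T_s = λ_s/λ_p = 347/535 = 0.6486.
L_p/L_s = (R_p/R_s)²(T_p/T_s)⁴ = (16.0)²(0.6486)⁴ = 45.30.
F_p/F_s = (L_p/L_s)/(d_p/d_s)² = 45.30/(0.563)² = 142.9.

143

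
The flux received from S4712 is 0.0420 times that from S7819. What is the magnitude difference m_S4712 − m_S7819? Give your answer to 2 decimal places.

3.44

m_S4712 − m_S7819 = −2.5 log₁₀(F_S4712/F_S7819) = −2.5 log₁₀(0.0420) = −2.5 × (-1.377) = 3.442.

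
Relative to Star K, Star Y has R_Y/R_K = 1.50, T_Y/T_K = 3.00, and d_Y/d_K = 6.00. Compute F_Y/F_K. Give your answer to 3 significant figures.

5.06

L_Y/L_K = (R_Y/R_K)²(T_Y/T_K)⁴ = (1.50)² × (3.00)⁴ = 182.2.
F_Y/F_K = (L_Y/L_K)/(d_Y/d_K)² = 182.2 / (6.00)² = 5.062.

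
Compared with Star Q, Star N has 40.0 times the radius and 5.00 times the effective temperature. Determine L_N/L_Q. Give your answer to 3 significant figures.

1.00×10^6

From the Stefan–Boltzmann law, L ∝ R²T⁴, so
L_N/L_Q = (R_N/R_Q)² (T_N/T_Q)⁴ = (40.0)² × (5.00)⁴ = 1600 × 625.0 = 1.000×10^6.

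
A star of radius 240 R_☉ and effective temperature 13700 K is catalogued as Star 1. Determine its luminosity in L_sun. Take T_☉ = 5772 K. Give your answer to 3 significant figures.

1.83×10^6 L_sun

L/L_☉ = (R/R_☉)² (T/T_☉)⁴ = (240)² × (13700/5772)⁴
       = 5.760×10^4 × (2.374)⁴ = 5.760×10^4 × 31.74 = 1.828×10^6.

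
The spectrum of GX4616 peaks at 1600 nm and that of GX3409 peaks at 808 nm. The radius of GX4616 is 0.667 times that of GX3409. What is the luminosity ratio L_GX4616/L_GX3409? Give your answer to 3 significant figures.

0.0289

Wien's law gives T ∝ 1/λ_max, so T_GX4616/T_GX3409 = λ_GX3409/λ_GX4616 = 808/1600 = 0.5050.
Then L ∝ R²T⁴ gives L_GX4616/L_GX3409 = (0.667)² × (0.5050)⁴ = 0.4449 × 0.06504 = 0.02893.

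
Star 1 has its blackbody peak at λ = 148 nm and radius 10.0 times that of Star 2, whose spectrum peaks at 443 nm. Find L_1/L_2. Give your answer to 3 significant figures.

8.03×10^3

Wien's law gives T ∝ 1/λ_max, so T_1/T_2 = λ_2/λ_1 = 443/148 = 2.993.
Then L ∝ R²T⁴ gives L_1/L_2 = (10.0)² × (2.993)⁴ = 100.0 × 80.27 = 8027.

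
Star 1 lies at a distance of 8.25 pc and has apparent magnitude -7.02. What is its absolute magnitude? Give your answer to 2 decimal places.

-6.60

M = m − 5 log₁₀(d/10 pc) = -7.02 − 5 log₁₀(8.25/10)
  = -7.02 − 5 × -0.084 = -7.02 − -0.42 = -6.60.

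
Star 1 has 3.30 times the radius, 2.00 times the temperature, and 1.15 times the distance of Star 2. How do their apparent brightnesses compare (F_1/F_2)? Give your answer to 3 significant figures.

132

L_1/L_2 = (R_1/R_2)²(T_1/T_2)⁴ = (3.30)² × (2.00)⁴ = 174.2.
F_1/F_2 = (L_1/L_2)/(d_1/d_2)² = 174.2 / (1.15)² = 131.8.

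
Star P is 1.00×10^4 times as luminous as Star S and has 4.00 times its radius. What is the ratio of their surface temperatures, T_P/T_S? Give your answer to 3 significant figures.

L ∝ R²T⁴ gives T ∝ (L/R²)^(1/4), so
T_P/T_S = (1.00×10^4 / 4.00²)^(1/4) = (625.0)^(1/4) = 5.000.

5.00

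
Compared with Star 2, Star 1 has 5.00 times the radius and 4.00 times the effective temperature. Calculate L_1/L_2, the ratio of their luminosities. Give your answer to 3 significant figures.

From the Stefan–Boltzmann law, L ∝ R²T⁴, so
L_1/L_2 = (R_1/R_2)² (T_1/T_2)⁴ = (5.00)² × (4.00)⁴ = 25.00 × 256.0 = 6400.

6.40×10^3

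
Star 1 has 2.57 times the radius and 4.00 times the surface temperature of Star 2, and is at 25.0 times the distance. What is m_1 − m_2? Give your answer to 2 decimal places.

L_1/L_2 = (2.57)²(4.00)⁴ = 1691.
F_1/F_2 = (L_1/L_2)/(d_1/d_2)² = 1691/625.0 = 2.705.
m_1 − m_2 = −2.5 log₁₀(2.705) = -1.08.

-1.08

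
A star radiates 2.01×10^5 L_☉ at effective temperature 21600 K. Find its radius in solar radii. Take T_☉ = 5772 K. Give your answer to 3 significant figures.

R/R_☉ = √(L/L_☉) / (T/T_☉)² = √(2.01×10^5) / (3.742)²
       = 448.3 / 14.00 = 32.01.

32.0 solar radii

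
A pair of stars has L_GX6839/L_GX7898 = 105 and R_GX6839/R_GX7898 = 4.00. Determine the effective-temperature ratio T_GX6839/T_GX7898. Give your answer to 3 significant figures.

1.60

L ∝ R²T⁴ gives T ∝ (L/R²)^(1/4), so
T_GX6839/T_GX7898 = (105 / 4.00²)^(1/4) = (6.562)^(1/4) = 1.601.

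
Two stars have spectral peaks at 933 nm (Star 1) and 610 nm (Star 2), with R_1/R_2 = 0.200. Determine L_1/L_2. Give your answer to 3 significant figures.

Wien's law gives T ∝ 1/λ_max, so T_1/T_2 = λ_2/λ_1 = 610/933 = 0.6538.
Then L ∝ R²T⁴ gives L_1/L_2 = (0.200)² × (0.6538)⁴ = 0.04000 × 0.1827 = 0.007309.

0.00731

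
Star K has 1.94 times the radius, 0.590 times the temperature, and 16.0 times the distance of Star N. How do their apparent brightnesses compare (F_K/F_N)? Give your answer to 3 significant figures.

L_K/L_N = (R_K/R_N)²(T_K/T_N)⁴ = (1.94)² × (0.590)⁴ = 0.4560.
F_K/F_N = (L_K/L_N)/(d_K/d_N)² = 0.4560 / (16.0)² = 0.001781.

0.00178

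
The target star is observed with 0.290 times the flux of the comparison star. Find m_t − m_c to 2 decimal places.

m_t − m_c = −2.5 log₁₀(F_t/F_c) = −2.5 log₁₀(0.290) = −2.5 × (-0.538) = 1.344.

1.34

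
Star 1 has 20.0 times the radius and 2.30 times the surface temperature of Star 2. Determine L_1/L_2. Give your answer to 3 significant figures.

From the Stefan–Boltzmann law, L ∝ R²T⁴, so
L_1/L_2 = (R_1/R_2)² (T_1/T_2)⁴ = (20.0)² × (2.30)⁴ = 400.0 × 27.98 = 1.119×10^4.

1.12×10^4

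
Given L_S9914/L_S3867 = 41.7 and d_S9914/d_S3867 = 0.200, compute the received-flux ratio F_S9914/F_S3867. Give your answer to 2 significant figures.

F = L/(4πd²), so F_S9914/F_S3867 = (L_S9914/L_S3867) / (d_S9914/d_S3867)²
= 41.7 / (0.200)² = 41.7 / 0.04000 = 1042.

1.0×10^3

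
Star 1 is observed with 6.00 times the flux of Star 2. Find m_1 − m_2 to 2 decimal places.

-1.95

m_1 − m_2 = −2.5 log₁₀(F_1/F_2) = −2.5 log₁₀(6.00) = −2.5 × (0.778) = -1.945.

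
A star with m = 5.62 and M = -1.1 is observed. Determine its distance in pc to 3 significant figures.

m − M = 5 log₁₀(d/10 pc)
5.62 − (-1.1) = 6.72 = 5 log₁₀(d/10)
d = 10 × 10^(6.72/5) = 10 × 10^1.344 = 220.8 pc.

221 pc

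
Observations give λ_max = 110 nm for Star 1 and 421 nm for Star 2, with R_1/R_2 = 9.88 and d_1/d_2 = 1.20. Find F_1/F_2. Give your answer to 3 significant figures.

1.45×10^4

Wien's law: T_1/T_2 = λ_2/λ_1 = 421/110 = 3.827.
L_1/L_2 = (R_1/R_2)²(T_1/T_2)⁴ = (9.88)²(3.827)⁴ = 2.094×10^4.
F_1/F_2 = (L_1/L_2)/(d_1/d_2)² = 2.094×10^4/(1.20)² = 1.454×10^4.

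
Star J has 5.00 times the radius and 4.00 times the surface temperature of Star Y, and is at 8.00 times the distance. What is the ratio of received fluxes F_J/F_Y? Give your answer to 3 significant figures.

100

L_J/L_Y = (R_J/R_Y)²(T_J/T_Y)⁴ = (5.00)² × (4.00)⁴ = 6400.
F_J/F_Y = (L_J/L_Y)/(d_J/d_Y)² = 6400 / (8.00)² = 100.0.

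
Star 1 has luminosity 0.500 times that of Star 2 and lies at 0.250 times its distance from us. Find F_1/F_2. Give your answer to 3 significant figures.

F = L/(4πd²), so F_1/F_2 = (L_1/L_2) / (d_1/d_2)²
= 0.500 / (0.250)² = 0.500 / 0.06250 = 8.000.

8.00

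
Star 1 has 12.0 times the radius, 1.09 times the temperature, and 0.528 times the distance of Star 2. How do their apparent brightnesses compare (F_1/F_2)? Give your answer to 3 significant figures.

L_1/L_2 = (R_1/R_2)²(T_1/T_2)⁴ = (12.0)² × (1.09)⁴ = 203.3.
F_1/F_2 = (L_1/L_2)/(d_1/d_2)² = 203.3 / (0.528)² = 729.1.

729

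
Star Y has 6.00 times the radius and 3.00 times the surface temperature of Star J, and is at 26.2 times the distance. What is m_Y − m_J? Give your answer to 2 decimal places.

-1.57

L_Y/L_J = (6.00)²(3.00)⁴ = 2916.
F_Y/F_J = (L_Y/L_J)/(d_Y/d_J)² = 2916/686.4 = 4.248.
m_Y − m_J = −2.5 log₁₀(4.248) = -1.57.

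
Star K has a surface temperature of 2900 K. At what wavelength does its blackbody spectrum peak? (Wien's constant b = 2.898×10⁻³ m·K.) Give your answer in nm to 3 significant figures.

999 nm

λ_max = b/T = 2.898×10⁻³ / 2900 = 9.99×10^-7 m = 999.3 nm.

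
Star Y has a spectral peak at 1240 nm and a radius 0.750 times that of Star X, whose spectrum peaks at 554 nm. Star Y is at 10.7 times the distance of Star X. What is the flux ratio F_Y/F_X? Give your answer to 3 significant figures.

Wien's law: T_Y/T_X = λ_X/λ_Y = 554/1240 = 0.4468.
L_Y/L_X = (R_Y/R_X)²(T_Y/T_X)⁴ = (0.750)²(0.4468)⁴ = 0.02241.
F_Y/F_X = (L_Y/L_X)/(d_Y/d_X)² = 0.02241/(10.7)² = 1.958×10^-4.

1.96×10^-4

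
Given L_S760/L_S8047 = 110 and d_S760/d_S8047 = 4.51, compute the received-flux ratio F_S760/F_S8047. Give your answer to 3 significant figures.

F = L/(4πd²), so F_S760/F_S8047 = (L_S760/L_S8047) / (d_S760/d_S8047)²
= 110 / (4.51)² = 110 / 20.34 = 5.408.

5.41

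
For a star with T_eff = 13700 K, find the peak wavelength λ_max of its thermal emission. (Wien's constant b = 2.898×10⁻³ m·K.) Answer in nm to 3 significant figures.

λ_max = b/T = 2.898×10⁻³ / 13700 = 2.12×10^-7 m = 211.5 nm.

212 nm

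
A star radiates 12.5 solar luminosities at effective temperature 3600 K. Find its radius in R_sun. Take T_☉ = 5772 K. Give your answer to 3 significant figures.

R/R_☉ = √(L/L_☉) / (T/T_☉)² = √(12.5) / (0.6237)²
       = 3.536 / 0.3890 = 9.089.

9.09 R_sun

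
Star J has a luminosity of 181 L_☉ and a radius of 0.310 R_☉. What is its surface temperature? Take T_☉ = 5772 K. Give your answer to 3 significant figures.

3.80×10^4 K

T/T_☉ = (L/L_☉)^(1/4) / (R/R_☉)^(1/2)
T = 5772 × (181)^(1/4) / √(0.310) = 5772 × 3.668 / 0.5568 = 3.802×10^4 K.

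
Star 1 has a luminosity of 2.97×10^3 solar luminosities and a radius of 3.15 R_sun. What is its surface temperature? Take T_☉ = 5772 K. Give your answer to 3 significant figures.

T/T_☉ = (L/L_☉)^(1/4) / (R/R_☉)^(1/2)
T = 5772 × (2.97×10^3)^(1/4) / √(3.15) = 5772 × 7.382 / 1.775 = 2.401×10^4 K.

2.40×10^4 K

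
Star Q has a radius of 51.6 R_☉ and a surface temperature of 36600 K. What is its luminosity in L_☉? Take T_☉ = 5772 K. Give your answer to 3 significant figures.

4.30×10^6 L_☉

L/L_☉ = (R/R_☉)² (T/T_☉)⁴ = (51.6)² × (36600/5772)⁴
       = 2663 × (6.341)⁴ = 2663 × 1617 = 4.304×10^6.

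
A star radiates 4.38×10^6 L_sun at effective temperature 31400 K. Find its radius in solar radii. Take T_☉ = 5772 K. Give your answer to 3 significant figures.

R/R_☉ = √(L/L_☉) / (T/T_☉)² = √(4.38×10^6) / (5.440)²
       = 2093 / 29.59 = 70.72.

70.7 solar radii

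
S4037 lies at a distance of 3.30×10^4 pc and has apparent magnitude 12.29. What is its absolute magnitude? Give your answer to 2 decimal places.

M = m − 5 log₁₀(d/10 pc) = 12.29 − 5 log₁₀(3.30×10^4/10)
  = 12.29 − 5 × 3.519 = 12.29 − 17.59 = -5.30.

-5.30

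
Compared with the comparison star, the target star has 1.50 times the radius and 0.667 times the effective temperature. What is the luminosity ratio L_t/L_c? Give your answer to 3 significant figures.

From the Stefan–Boltzmann law, L ∝ R²T⁴, so
L_t/L_c = (R_t/R_c)² (T_t/T_c)⁴ = (1.50)² × (0.667)⁴ = 2.250 × 0.1979 = 0.4453.

0.445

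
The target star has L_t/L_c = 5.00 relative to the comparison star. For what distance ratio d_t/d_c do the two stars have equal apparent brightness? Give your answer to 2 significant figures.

Equal flux requires L_t/d_t² = L_c/d_c², so d_t/d_c = √(L_t/L_c)
= √(5.00) = 2.236.

2.2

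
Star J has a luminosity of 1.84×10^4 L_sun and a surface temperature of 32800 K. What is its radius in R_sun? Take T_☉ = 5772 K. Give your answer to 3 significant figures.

R/R_☉ = √(L/L_☉) / (T/T_☉)² = √(1.84×10^4) / (5.683)²
       = 135.6 / 32.29 = 4.201.

4.20 R_sun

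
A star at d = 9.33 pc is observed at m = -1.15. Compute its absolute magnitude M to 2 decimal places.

M = m − 5 log₁₀(d/10 pc) = -1.15 − 5 log₁₀(9.33/10)
  = -1.15 − 5 × -0.030 = -1.15 − -0.15 = -1.00.

-1.00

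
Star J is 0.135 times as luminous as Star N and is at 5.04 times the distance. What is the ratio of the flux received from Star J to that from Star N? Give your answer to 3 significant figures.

0.00531

F = L/(4πd²), so F_J/F_N = (L_J/L_N) / (d_J/d_N)²
= 0.135 / (5.04)² = 0.135 / 25.40 = 0.005315.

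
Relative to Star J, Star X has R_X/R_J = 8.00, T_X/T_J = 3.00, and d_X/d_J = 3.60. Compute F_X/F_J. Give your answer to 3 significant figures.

400

L_X/L_J = (R_X/R_J)²(T_X/T_J)⁴ = (8.00)² × (3.00)⁴ = 5184.
F_X/F_J = (L_X/L_J)/(d_X/d_J)² = 5184 / (3.60)² = 400.0.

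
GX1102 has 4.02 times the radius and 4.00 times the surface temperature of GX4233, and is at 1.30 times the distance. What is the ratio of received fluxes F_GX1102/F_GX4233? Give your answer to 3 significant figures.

2.45×10^3

L_GX1102/L_GX4233 = (R_GX1102/R_GX4233)²(T_GX1102/T_GX4233)⁴ = (4.02)² × (4.00)⁴ = 4137.
F_GX1102/F_GX4233 = (L_GX1102/L_GX4233)/(d_GX1102/d_GX4233)² = 4137 / (1.30)² = 2448.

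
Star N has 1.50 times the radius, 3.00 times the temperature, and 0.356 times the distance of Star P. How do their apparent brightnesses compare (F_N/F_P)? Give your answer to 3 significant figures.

1.44×10^3

L_N/L_P = (R_N/R_P)²(T_N/T_P)⁴ = (1.50)² × (3.00)⁴ = 182.2.
F_N/F_P = (L_N/L_P)/(d_N/d_P)² = 182.2 / (0.356)² = 1438.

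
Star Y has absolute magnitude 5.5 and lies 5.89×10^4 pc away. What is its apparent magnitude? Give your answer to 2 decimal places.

24.35

m = M + 5 log₁₀(d/10 pc) = 5.5 + 5 log₁₀(5.89×10^4/10)
  = 5.5 + 5 × 3.770 = 5.5 + 18.85 = 24.35.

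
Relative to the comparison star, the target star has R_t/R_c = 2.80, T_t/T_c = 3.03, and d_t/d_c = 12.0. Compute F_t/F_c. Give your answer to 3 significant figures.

L_t/L_c = (R_t/R_c)²(T_t/T_c)⁴ = (2.80)² × (3.03)⁴ = 660.8.
F_t/F_c = (L_t/L_c)/(d_t/d_c)² = 660.8 / (12.0)² = 4.589.

4.59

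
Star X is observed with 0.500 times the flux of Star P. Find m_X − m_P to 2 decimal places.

m_X − m_P = −2.5 log₁₀(F_X/F_P) = −2.5 log₁₀(0.500) = −2.5 × (-0.301) = 0.753.

0.75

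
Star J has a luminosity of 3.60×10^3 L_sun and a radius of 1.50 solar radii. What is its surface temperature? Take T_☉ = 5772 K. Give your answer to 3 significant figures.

3.65×10^4 K

T/T_☉ = (L/L_☉)^(1/4) / (R/R_☉)^(1/2)
T = 5772 × (3.60×10^3)^(1/4) / √(1.50) = 5772 × 7.746 / 1.225 = 3.651×10^4 K.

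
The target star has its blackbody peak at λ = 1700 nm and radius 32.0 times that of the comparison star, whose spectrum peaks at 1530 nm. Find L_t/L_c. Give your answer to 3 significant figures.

Wien's law gives T ∝ 1/λ_max, so T_t/T_c = λ_c/λ_t = 1530/1700 = 0.9000.
Then L ∝ R²T⁴ gives L_t/L_c = (32.0)² × (0.9000)⁴ = 1024 × 0.6561 = 671.8.

672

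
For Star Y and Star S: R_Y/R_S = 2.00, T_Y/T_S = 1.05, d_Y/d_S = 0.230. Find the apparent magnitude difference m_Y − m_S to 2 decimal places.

-4.91

L_Y/L_S = (2.00)²(1.05)⁴ = 4.862.
F_Y/F_S = (L_Y/L_S)/(d_Y/d_S)² = 4.862/0.05290 = 91.91.
m_Y − m_S = −2.5 log₁₀(91.91) = -4.91.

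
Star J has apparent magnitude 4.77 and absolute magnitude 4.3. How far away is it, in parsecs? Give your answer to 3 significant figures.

m − M = 5 log₁₀(d/10 pc)
4.77 − (4.3) = 0.47 = 5 log₁₀(d/10)
d = 10 × 10^(0.47/5) = 10 × 10^0.094 = 12.42 pc.

12.4 pc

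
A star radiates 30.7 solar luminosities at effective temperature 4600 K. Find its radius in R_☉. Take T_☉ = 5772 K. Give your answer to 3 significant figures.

8.72 R_☉

R/R_☉ = √(L/L_☉) / (T/T_☉)² = √(30.7) / (0.7970)²
       = 5.541 / 0.6351 = 8.724.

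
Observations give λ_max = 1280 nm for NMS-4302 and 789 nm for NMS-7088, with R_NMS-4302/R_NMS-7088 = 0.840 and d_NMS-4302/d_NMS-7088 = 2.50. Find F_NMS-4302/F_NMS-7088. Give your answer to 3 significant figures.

Wien's law: T_NMS-4302/T_NMS-7088 = λ_NMS-7088/λ_NMS-4302 = 789/1280 = 0.6164.
L_NMS-4302/L_NMS-7088 = (R_NMS-4302/R_NMS-7088)²(T_NMS-4302/T_NMS-7088)⁴ = (0.840)²(0.6164)⁴ = 0.1019.
F_NMS-4302/F_NMS-7088 = (L_NMS-4302/L_NMS-7088)/(d_NMS-4302/d_NMS-7088)² = 0.1019/(2.50)² = 0.01630.

0.0163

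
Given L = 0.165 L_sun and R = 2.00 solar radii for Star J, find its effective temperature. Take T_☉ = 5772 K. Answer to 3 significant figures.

T/T_☉ = (L/L_☉)^(1/4) / (R/R_☉)^(1/2)
T = 5772 × (0.165)^(1/4) / √(2.00) = 5772 × 0.6373 / 1.414 = 2601 K.

2.60×10^3 K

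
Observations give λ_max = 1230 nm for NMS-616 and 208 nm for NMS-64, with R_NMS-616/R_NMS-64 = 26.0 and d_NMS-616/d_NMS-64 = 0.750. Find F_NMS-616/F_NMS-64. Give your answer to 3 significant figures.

Wien's law: T_NMS-616/T_NMS-64 = λ_NMS-64/λ_NMS-616 = 208/1230 = 0.1691.
L_NMS-616/L_NMS-64 = (R_NMS-616/R_NMS-64)²(T_NMS-616/T_NMS-64)⁴ = (26.0)²(0.1691)⁴ = 0.5528.
F_NMS-616/F_NMS-64 = (L_NMS-616/L_NMS-64)/(d_NMS-616/d_NMS-64)² = 0.5528/(0.750)² = 0.9828.

0.983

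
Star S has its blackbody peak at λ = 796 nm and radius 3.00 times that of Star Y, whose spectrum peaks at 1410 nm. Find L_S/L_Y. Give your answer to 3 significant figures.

Wien's law gives T ∝ 1/λ_max, so T_S/T_Y = λ_Y/λ_S = 1410/796 = 1.771.
Then L ∝ R²T⁴ gives L_S/L_Y = (3.00)² × (1.771)⁴ = 9.000 × 9.845 = 88.61.

88.6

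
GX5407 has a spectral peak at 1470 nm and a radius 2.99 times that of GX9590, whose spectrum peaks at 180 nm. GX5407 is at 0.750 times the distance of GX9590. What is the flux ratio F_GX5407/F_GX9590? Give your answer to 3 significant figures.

0.00357

Wien's law: T_GX5407/T_GX9590 = λ_GX9590/λ_GX5407 = 180/1470 = 0.1224.
L_GX5407/L_GX9590 = (R_GX5407/R_GX9590)²(T_GX5407/T_GX9590)⁴ = (2.99)²(0.1224)⁴ = 0.002010.
F_GX5407/F_GX9590 = (L_GX5407/L_GX9590)/(d_GX5407/d_GX9590)² = 0.002010/(0.750)² = 0.003573.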